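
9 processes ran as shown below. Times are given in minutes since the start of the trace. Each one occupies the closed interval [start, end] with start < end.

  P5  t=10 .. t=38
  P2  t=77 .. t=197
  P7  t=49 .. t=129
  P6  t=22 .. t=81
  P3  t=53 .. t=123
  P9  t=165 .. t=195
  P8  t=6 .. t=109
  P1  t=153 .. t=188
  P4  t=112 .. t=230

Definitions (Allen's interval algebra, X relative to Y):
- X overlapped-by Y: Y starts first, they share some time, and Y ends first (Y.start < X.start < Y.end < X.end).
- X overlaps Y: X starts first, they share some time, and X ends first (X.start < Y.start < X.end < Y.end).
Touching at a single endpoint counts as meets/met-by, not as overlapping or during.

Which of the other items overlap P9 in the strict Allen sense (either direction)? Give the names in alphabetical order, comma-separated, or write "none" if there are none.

Target P9 = [t=165, t=195].
P1 [t=153, t=188] → overlaps → yes.
P2 [t=77, t=197] → contains → no.
P3 [t=53, t=123] → before → no.
P4 [t=112, t=230] → contains → no.
P5 [t=10, t=38] → before → no.
P6 [t=22, t=81] → before → no.
P7 [t=49, t=129] → before → no.
P8 [t=6, t=109] → before → no.
Result: P1.

P1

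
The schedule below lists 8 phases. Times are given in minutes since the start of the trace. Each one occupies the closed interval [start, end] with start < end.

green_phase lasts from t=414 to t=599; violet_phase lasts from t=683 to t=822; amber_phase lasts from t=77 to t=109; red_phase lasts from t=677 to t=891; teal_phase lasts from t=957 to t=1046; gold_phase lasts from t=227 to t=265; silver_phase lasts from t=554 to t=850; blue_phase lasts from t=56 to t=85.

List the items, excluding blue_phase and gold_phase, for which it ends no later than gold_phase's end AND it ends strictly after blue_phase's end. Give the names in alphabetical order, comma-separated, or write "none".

Conditions: its end is no later than gold_phase's end (X.end <= t=265) AND its end is strictly after blue_phase's end (X.end > t=85).
amber_phase: end t=109 <= t=265? ✓; end t=109 > t=85? ✓ → yes.
green_phase: end t=599 <= t=265? ✗; end t=599 > t=85? ✓ → no.
red_phase: end t=891 <= t=265? ✗; end t=891 > t=85? ✓ → no.
silver_phase: end t=850 <= t=265? ✗; end t=850 > t=85? ✓ → no.
teal_phase: end t=1046 <= t=265? ✗; end t=1046 > t=85? ✓ → no.
violet_phase: end t=822 <= t=265? ✗; end t=822 > t=85? ✓ → no.
Result: amber_phase.

amber_phase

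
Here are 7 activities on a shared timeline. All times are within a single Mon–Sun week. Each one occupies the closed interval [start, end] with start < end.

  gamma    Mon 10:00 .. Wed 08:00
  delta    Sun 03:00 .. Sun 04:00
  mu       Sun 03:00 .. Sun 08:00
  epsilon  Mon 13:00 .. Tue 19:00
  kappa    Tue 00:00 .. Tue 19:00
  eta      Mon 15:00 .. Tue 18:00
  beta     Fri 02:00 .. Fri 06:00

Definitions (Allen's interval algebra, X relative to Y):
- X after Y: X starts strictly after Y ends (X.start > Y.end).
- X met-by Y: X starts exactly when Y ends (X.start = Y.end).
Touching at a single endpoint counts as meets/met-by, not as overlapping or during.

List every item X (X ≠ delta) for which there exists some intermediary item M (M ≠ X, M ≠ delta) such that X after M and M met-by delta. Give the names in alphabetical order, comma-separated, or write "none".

none

Target delta = [Sun 03:00, Sun 04:00].
Intermediaries M with M met-by delta: none.
Union: none.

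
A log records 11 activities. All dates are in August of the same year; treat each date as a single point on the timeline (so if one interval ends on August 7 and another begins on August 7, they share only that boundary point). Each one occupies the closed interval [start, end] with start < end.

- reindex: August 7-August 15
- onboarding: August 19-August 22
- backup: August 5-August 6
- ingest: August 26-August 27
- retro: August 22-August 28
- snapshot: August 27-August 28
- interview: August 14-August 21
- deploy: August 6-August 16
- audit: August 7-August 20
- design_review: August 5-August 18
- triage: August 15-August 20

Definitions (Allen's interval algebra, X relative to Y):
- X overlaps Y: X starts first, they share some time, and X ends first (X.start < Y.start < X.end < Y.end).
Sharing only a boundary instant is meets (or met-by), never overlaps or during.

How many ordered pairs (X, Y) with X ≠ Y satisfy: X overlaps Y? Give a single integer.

Checking all 110 ordered pairs for relation 'overlaps'; matching pairs in alphabetical order:
(audit, interview): audit overlaps interview ✓
(audit, onboarding): audit overlaps onboarding ✓
(deploy, audit): deploy overlaps audit ✓
(deploy, interview): deploy overlaps interview ✓
(deploy, triage): deploy overlaps triage ✓
(design_review, audit): design_review overlaps audit ✓
(design_review, interview): design_review overlaps interview ✓
(design_review, triage): design_review overlaps triage ✓
(interview, onboarding): interview overlaps onboarding ✓
(reindex, interview): reindex overlaps interview ✓
(triage, onboarding): triage overlaps onboarding ✓
Count: 11.

11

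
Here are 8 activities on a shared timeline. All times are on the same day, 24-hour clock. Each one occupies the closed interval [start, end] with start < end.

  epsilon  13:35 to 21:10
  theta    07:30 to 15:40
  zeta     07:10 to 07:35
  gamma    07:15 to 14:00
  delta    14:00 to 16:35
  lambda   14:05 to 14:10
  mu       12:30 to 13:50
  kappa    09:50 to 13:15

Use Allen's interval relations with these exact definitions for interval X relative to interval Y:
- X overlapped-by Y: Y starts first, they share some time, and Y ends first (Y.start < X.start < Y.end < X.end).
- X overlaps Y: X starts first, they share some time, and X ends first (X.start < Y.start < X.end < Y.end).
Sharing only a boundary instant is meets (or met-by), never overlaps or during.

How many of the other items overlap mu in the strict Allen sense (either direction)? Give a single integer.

2

Target mu = [12:30, 13:50].
delta [14:00, 16:35] → after → no.
epsilon [13:35, 21:10] → overlapped-by → counts.
gamma [07:15, 14:00] → contains → no.
kappa [09:50, 13:15] → overlaps → counts.
lambda [14:05, 14:10] → after → no.
theta [07:30, 15:40] → contains → no.
zeta [07:10, 07:35] → before → no.
Total: 2.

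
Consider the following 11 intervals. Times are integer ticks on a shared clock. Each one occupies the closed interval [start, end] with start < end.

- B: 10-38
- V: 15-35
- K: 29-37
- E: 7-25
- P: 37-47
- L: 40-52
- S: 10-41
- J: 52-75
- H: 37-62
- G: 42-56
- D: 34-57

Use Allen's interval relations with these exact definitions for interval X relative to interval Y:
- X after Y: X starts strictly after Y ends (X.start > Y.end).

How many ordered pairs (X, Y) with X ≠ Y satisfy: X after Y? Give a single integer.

21

Checking all 110 ordered pairs for relation 'after'; matching pairs in alphabetical order:
(D, E): D after E ✓
(G, B): G after B ✓
(G, E): G after E ✓
(G, K): G after K ✓
(G, S): G after S ✓
(G, V): G after V ✓
(H, E): H after E ✓
(H, V): H after V ✓
(J, B): J after B ✓
(J, E): J after E ✓
(J, K): J after K ✓
(J, P): J after P ✓
(J, S): J after S ✓
(J, V): J after V ✓
(K, E): K after E ✓
(L, B): L after B ✓
(L, E): L after E ✓
(L, K): L after K ✓
(L, V): L after V ✓
(P, E): P after E ✓
(P, V): P after V ✓
Count: 21.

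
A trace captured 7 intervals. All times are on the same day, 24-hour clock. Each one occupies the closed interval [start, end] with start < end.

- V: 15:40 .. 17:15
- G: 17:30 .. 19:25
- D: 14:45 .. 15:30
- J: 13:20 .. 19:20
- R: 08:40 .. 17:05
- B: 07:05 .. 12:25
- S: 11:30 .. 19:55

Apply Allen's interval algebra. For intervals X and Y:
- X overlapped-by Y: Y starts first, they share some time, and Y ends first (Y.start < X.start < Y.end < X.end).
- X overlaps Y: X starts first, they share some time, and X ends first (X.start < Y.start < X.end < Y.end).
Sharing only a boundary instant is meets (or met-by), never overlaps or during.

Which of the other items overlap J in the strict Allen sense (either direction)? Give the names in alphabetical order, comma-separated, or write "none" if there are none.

G, R

Target J = [13:20, 19:20].
B [07:05, 12:25] → before → no.
D [14:45, 15:30] → during → no.
G [17:30, 19:25] → overlapped-by → yes.
R [08:40, 17:05] → overlaps → yes.
S [11:30, 19:55] → contains → no.
V [15:40, 17:15] → during → no.
Result: G, R.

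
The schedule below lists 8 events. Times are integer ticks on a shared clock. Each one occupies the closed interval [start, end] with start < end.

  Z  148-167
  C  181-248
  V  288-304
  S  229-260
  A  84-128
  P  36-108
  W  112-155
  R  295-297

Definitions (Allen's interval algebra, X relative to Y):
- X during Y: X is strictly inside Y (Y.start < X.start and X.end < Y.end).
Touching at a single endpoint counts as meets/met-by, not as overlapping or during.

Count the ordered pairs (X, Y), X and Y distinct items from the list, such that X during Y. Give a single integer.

1

Checking all 56 ordered pairs for relation 'during'; matching pairs in alphabetical order:
(R, V): R during V ✓
Count: 1.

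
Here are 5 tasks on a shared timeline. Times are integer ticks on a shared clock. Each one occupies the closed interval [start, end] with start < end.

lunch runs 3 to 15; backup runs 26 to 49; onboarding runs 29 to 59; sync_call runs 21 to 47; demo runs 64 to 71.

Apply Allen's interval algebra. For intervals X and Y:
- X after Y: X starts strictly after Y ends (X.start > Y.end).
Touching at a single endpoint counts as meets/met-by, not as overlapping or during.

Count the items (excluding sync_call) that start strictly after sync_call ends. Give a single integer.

Target sync_call = [21, 47].
backup [26, 49] → overlapped-by → no.
demo [64, 71] → after → counts.
lunch [3, 15] → before → no.
onboarding [29, 59] → overlapped-by → no.
Total: 1.

1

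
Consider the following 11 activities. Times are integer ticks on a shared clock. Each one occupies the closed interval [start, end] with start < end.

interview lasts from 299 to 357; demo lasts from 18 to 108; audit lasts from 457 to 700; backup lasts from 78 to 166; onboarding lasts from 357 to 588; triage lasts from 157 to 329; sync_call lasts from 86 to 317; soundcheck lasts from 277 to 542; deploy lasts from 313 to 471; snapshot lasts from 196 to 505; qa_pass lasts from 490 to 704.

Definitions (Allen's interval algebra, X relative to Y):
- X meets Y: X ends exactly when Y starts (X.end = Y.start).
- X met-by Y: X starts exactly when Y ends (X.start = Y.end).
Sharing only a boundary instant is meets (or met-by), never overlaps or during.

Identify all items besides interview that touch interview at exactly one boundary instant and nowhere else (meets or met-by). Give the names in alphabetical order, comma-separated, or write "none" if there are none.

Target interview = [299, 357].
audit [457, 700] → after → no.
backup [78, 166] → before → no.
demo [18, 108] → before → no.
deploy [313, 471] → overlapped-by → no.
onboarding [357, 588] → met-by → yes.
qa_pass [490, 704] → after → no.
snapshot [196, 505] → contains → no.
soundcheck [277, 542] → contains → no.
sync_call [86, 317] → overlaps → no.
triage [157, 329] → overlaps → no.
Result: onboarding.

onboarding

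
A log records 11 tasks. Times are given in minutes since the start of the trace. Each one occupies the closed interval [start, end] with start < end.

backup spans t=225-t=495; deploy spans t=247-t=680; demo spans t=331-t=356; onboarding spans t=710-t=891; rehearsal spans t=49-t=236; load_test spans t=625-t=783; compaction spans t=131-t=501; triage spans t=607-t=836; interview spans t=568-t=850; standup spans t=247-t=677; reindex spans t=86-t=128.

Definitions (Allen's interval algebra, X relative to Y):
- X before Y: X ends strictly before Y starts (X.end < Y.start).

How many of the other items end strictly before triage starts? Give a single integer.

Target triage = [t=607, t=836].
backup [t=225, t=495] → before → counts.
compaction [t=131, t=501] → before → counts.
demo [t=331, t=356] → before → counts.
deploy [t=247, t=680] → overlaps → no.
interview [t=568, t=850] → contains → no.
load_test [t=625, t=783] → during → no.
onboarding [t=710, t=891] → overlapped-by → no.
rehearsal [t=49, t=236] → before → counts.
reindex [t=86, t=128] → before → counts.
standup [t=247, t=677] → overlaps → no.
Total: 5.

5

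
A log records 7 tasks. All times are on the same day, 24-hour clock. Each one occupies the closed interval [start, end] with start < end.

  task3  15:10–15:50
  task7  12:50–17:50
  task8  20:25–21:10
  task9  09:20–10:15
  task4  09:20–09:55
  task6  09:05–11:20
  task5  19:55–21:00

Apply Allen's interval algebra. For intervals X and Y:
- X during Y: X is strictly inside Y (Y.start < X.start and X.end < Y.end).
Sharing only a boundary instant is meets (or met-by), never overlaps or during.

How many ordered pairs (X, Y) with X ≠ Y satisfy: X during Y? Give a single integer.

Checking all 42 ordered pairs for relation 'during'; matching pairs in alphabetical order:
(task3, task7): task3 during task7 ✓
(task4, task6): task4 during task6 ✓
(task9, task6): task9 during task6 ✓
Count: 3.

3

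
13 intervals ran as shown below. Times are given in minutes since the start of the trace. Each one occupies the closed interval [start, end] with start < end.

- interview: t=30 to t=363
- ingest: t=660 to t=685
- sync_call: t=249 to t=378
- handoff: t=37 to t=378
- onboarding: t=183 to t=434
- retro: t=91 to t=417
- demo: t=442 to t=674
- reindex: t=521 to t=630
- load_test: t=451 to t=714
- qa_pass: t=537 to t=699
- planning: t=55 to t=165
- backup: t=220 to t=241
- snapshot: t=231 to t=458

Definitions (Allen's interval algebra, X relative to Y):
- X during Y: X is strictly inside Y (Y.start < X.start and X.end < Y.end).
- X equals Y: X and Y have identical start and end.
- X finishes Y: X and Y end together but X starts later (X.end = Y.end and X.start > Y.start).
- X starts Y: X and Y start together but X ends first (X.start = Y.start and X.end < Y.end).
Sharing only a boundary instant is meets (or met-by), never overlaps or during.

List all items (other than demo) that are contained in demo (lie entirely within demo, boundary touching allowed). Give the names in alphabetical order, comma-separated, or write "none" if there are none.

reindex

Target demo = [t=442, t=674].
backup [t=220, t=241] → before → no.
handoff [t=37, t=378] → before → no.
ingest [t=660, t=685] → overlapped-by → no.
interview [t=30, t=363] → before → no.
load_test [t=451, t=714] → overlapped-by → no.
onboarding [t=183, t=434] → before → no.
planning [t=55, t=165] → before → no.
qa_pass [t=537, t=699] → overlapped-by → no.
reindex [t=521, t=630] → during → yes.
retro [t=91, t=417] → before → no.
snapshot [t=231, t=458] → overlaps → no.
sync_call [t=249, t=378] → before → no.
Result: reindex.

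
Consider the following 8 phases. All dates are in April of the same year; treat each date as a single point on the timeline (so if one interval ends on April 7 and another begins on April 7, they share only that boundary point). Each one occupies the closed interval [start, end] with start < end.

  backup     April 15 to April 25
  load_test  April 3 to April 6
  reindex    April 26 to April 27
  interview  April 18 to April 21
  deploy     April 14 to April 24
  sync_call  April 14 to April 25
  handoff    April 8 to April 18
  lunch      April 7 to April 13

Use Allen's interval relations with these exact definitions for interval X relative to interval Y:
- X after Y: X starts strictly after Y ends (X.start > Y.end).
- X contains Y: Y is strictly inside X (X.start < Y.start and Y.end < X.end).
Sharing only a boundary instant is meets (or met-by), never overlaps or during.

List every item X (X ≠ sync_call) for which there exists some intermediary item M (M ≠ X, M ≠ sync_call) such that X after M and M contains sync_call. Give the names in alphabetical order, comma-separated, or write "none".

Target sync_call = [April 14, April 25].
Intermediaries M with M contains sync_call: none.
Union: none.

none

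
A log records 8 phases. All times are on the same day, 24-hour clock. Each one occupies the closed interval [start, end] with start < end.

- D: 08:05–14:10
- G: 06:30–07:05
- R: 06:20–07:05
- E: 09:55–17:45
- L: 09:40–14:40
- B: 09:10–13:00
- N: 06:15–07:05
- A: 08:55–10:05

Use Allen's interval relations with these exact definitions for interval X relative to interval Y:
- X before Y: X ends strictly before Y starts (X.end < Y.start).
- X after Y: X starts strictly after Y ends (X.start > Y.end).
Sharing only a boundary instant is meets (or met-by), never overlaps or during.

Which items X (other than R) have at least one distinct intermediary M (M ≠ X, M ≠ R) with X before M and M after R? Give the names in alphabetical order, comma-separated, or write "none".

G, N

Target R = [06:20, 07:05].
Intermediaries M with M after R: A, B, D, E, L.
Via A — items with X before A: G, N.
Via B — items with X before B: G, N.
Via D — items with X before D: G, N.
Via E — items with X before E: G, N.
Via L — items with X before L: G, N.
Union: G, N.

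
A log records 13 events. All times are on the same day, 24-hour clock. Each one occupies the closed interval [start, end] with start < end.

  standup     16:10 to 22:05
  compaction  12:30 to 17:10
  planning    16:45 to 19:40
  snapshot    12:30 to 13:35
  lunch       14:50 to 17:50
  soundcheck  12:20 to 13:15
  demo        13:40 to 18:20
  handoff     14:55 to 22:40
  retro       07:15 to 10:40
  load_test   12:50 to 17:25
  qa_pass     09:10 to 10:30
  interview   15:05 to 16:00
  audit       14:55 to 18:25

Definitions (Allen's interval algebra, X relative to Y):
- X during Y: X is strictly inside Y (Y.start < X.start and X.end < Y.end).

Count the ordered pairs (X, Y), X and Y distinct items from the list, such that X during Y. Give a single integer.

Checking all 156 ordered pairs for relation 'during'; matching pairs in alphabetical order:
(interview, audit): interview during audit ✓
(interview, compaction): interview during compaction ✓
(interview, demo): interview during demo ✓
(interview, handoff): interview during handoff ✓
(interview, load_test): interview during load_test ✓
(interview, lunch): interview during lunch ✓
(lunch, demo): lunch during demo ✓
(planning, handoff): planning during handoff ✓
(planning, standup): planning during standup ✓
(qa_pass, retro): qa_pass during retro ✓
(standup, handoff): standup during handoff ✓
Count: 11.

11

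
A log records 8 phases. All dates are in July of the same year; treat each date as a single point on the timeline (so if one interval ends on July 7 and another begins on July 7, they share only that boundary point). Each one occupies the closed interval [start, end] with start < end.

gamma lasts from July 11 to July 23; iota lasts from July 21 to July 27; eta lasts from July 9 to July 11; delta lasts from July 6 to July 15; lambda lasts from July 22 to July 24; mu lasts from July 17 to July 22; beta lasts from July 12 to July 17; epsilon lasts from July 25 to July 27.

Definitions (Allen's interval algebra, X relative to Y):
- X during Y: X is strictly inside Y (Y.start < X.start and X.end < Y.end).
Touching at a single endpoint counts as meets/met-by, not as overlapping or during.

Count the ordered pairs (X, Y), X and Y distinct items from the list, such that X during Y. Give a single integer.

Checking all 56 ordered pairs for relation 'during'; matching pairs in alphabetical order:
(beta, gamma): beta during gamma ✓
(eta, delta): eta during delta ✓
(lambda, iota): lambda during iota ✓
(mu, gamma): mu during gamma ✓
Count: 4.

4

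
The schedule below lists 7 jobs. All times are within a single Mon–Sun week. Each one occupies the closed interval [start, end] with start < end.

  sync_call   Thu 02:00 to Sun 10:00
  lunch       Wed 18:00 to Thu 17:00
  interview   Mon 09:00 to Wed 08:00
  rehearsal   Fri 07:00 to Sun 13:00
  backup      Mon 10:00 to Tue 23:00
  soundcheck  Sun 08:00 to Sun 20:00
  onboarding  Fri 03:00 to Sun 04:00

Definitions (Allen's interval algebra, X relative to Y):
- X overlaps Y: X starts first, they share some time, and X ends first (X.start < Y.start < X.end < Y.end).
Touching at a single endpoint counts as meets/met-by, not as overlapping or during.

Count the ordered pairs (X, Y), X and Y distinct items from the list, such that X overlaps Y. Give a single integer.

5

Checking all 42 ordered pairs for relation 'overlaps'; matching pairs in alphabetical order:
(lunch, sync_call): lunch overlaps sync_call ✓
(onboarding, rehearsal): onboarding overlaps rehearsal ✓
(rehearsal, soundcheck): rehearsal overlaps soundcheck ✓
(sync_call, rehearsal): sync_call overlaps rehearsal ✓
(sync_call, soundcheck): sync_call overlaps soundcheck ✓
Count: 5.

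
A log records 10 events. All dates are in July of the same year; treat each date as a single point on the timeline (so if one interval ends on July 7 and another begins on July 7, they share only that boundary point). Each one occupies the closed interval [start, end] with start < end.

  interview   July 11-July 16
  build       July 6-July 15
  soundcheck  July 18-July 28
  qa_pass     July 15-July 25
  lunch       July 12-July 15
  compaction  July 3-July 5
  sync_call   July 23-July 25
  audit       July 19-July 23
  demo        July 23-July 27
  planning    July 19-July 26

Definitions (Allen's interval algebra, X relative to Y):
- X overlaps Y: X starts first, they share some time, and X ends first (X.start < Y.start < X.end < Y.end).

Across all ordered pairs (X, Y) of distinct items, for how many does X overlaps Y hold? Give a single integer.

Checking all 90 ordered pairs for relation 'overlaps'; matching pairs in alphabetical order:
(build, interview): build overlaps interview ✓
(interview, qa_pass): interview overlaps qa_pass ✓
(planning, demo): planning overlaps demo ✓
(qa_pass, demo): qa_pass overlaps demo ✓
(qa_pass, planning): qa_pass overlaps planning ✓
(qa_pass, soundcheck): qa_pass overlaps soundcheck ✓
Count: 6.

6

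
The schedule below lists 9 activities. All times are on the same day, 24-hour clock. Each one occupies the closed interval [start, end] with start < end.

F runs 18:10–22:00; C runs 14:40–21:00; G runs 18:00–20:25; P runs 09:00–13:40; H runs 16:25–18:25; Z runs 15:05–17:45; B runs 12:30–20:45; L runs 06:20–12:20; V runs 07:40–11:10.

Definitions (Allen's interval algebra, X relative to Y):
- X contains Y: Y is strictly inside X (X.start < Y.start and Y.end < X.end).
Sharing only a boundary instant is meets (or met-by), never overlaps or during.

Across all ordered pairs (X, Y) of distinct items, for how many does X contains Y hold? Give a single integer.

7

Checking all 72 ordered pairs for relation 'contains'; matching pairs in alphabetical order:
(B, G): B contains G ✓
(B, H): B contains H ✓
(B, Z): B contains Z ✓
(C, G): C contains G ✓
(C, H): C contains H ✓
(C, Z): C contains Z ✓
(L, V): L contains V ✓
Count: 7.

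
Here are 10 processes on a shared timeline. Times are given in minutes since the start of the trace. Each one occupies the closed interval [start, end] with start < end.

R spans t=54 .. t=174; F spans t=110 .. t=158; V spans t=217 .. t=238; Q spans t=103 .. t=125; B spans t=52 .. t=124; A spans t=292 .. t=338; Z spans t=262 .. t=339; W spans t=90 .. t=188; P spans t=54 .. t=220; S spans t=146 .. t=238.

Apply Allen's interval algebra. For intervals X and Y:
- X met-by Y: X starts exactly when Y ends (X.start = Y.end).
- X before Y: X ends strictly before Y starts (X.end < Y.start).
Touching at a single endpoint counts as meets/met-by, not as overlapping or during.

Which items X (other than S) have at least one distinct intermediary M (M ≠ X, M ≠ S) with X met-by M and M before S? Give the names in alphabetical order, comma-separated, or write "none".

Target S = [t=146, t=238].
Intermediaries M with M before S: B, Q.
Via B — items with X met-by B: none.
Via Q — items with X met-by Q: none.
Union: none.

none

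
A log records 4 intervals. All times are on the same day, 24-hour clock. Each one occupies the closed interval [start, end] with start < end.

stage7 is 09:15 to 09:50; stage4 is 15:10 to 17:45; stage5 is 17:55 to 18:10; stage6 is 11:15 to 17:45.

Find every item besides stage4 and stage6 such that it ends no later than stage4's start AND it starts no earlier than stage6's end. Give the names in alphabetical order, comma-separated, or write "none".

none

Conditions: its end is no later than stage4's start (X.end <= 15:10) AND its start is no earlier than stage6's end (X.start >= 17:45).
stage5: end 18:10 <= 15:10? ✗; start 17:55 >= 17:45? ✓ → no.
stage7: end 09:50 <= 15:10? ✓; start 09:15 >= 17:45? ✗ → no.
Result: none.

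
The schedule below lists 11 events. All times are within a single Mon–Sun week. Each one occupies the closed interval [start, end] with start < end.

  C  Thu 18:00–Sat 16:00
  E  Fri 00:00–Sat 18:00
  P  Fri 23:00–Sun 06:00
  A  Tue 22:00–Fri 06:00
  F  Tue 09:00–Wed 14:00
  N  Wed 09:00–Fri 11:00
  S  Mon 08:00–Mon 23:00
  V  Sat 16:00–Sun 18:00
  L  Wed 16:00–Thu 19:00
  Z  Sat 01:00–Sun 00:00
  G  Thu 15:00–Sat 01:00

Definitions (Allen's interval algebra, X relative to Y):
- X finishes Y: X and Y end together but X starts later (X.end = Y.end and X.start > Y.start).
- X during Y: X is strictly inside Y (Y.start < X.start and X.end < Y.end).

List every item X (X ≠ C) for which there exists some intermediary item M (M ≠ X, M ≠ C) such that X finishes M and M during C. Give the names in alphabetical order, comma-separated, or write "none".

none

Target C = [Thu 18:00, Sat 16:00].
Intermediaries M with M during C: none.
Union: none.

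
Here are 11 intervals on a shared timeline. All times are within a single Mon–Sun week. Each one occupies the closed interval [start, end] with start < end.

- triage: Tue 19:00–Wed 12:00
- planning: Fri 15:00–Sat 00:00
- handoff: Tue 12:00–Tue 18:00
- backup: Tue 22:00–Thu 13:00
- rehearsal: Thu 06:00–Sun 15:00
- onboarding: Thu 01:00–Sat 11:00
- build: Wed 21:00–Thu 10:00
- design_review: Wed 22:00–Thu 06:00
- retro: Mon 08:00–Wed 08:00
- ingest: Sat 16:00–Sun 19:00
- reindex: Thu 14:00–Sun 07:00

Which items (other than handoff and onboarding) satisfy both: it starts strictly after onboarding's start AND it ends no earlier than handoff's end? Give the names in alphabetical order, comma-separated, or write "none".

ingest, planning, rehearsal, reindex

Conditions: its start is strictly after onboarding's start (X.start > Thu 01:00) AND its end is no earlier than handoff's end (X.end >= Tue 18:00).
backup: start Tue 22:00 > Thu 01:00? ✗; end Thu 13:00 >= Tue 18:00? ✓ → no.
build: start Wed 21:00 > Thu 01:00? ✗; end Thu 10:00 >= Tue 18:00? ✓ → no.
design_review: start Wed 22:00 > Thu 01:00? ✗; end Thu 06:00 >= Tue 18:00? ✓ → no.
ingest: start Sat 16:00 > Thu 01:00? ✓; end Sun 19:00 >= Tue 18:00? ✓ → yes.
planning: start Fri 15:00 > Thu 01:00? ✓; end Sat 00:00 >= Tue 18:00? ✓ → yes.
rehearsal: start Thu 06:00 > Thu 01:00? ✓; end Sun 15:00 >= Tue 18:00? ✓ → yes.
reindex: start Thu 14:00 > Thu 01:00? ✓; end Sun 07:00 >= Tue 18:00? ✓ → yes.
retro: start Mon 08:00 > Thu 01:00? ✗; end Wed 08:00 >= Tue 18:00? ✓ → no.
triage: start Tue 19:00 > Thu 01:00? ✗; end Wed 12:00 >= Tue 18:00? ✓ → no.
Result: ingest, planning, rehearsal, reindex.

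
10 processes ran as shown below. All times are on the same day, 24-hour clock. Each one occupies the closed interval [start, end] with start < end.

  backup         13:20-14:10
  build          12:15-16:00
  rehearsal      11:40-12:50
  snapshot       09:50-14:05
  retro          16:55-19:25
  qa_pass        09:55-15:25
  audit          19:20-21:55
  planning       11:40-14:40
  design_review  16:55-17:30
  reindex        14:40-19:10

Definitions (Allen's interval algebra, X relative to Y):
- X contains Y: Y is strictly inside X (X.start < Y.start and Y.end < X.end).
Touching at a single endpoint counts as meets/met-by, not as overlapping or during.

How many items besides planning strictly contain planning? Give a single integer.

Target planning = [11:40, 14:40].
audit [19:20, 21:55] → after → no.
backup [13:20, 14:10] → during → no.
build [12:15, 16:00] → overlapped-by → no.
design_review [16:55, 17:30] → after → no.
qa_pass [09:55, 15:25] → contains → counts.
rehearsal [11:40, 12:50] → starts → no.
reindex [14:40, 19:10] → met-by → no.
retro [16:55, 19:25] → after → no.
snapshot [09:50, 14:05] → overlaps → no.
Total: 1.

1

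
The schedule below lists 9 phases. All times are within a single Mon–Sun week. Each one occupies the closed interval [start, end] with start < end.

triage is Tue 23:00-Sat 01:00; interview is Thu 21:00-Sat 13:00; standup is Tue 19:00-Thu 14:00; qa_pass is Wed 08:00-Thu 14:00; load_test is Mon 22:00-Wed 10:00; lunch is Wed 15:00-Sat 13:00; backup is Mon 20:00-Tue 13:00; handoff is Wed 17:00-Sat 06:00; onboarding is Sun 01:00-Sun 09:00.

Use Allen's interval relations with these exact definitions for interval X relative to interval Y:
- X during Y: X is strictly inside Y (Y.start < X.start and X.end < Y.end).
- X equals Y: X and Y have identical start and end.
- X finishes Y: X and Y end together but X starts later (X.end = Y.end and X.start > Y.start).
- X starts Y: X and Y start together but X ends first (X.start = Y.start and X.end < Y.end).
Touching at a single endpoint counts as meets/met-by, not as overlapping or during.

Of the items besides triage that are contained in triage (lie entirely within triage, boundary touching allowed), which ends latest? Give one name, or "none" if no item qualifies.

qa_pass

Target triage = [Tue 23:00, Sat 01:00].
backup [Mon 20:00, Tue 13:00] → before → excluded.
handoff [Wed 17:00, Sat 06:00] → overlapped-by → excluded.
interview [Thu 21:00, Sat 13:00] → overlapped-by → excluded.
load_test [Mon 22:00, Wed 10:00] → overlaps → excluded.
lunch [Wed 15:00, Sat 13:00] → overlapped-by → excluded.
onboarding [Sun 01:00, Sun 09:00] → after → excluded.
qa_pass [Wed 08:00, Thu 14:00] → during → candidate.
standup [Tue 19:00, Thu 14:00] → overlaps → excluded.
Among candidates, latest end is Thu 14:00 → qa_pass.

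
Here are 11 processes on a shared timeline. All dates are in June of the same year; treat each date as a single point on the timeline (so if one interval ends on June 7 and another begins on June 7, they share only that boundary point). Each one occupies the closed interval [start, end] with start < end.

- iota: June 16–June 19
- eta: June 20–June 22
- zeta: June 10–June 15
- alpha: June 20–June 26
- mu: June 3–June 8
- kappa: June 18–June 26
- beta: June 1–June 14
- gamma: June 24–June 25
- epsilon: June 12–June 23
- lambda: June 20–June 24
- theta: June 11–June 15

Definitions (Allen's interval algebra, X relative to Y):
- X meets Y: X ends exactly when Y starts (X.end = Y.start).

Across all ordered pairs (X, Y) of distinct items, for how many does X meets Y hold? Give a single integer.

Checking all 110 ordered pairs for relation 'meets'; matching pairs in alphabetical order:
(lambda, gamma): lambda meets gamma ✓
Count: 1.

1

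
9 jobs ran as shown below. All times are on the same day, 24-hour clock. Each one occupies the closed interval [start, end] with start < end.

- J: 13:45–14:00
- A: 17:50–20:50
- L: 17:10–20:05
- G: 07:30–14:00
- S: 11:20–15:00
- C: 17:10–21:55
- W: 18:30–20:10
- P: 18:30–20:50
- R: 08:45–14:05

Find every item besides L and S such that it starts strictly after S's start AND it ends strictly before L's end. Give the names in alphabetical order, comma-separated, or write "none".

J

Conditions: its start is strictly after S's start (X.start > 11:20) AND its end is strictly before L's end (X.end < 20:05).
A: start 17:50 > 11:20? ✓; end 20:50 < 20:05? ✗ → no.
C: start 17:10 > 11:20? ✓; end 21:55 < 20:05? ✗ → no.
G: start 07:30 > 11:20? ✗; end 14:00 < 20:05? ✓ → no.
J: start 13:45 > 11:20? ✓; end 14:00 < 20:05? ✓ → yes.
P: start 18:30 > 11:20? ✓; end 20:50 < 20:05? ✗ → no.
R: start 08:45 > 11:20? ✗; end 14:05 < 20:05? ✓ → no.
W: start 18:30 > 11:20? ✓; end 20:10 < 20:05? ✗ → no.
Result: J.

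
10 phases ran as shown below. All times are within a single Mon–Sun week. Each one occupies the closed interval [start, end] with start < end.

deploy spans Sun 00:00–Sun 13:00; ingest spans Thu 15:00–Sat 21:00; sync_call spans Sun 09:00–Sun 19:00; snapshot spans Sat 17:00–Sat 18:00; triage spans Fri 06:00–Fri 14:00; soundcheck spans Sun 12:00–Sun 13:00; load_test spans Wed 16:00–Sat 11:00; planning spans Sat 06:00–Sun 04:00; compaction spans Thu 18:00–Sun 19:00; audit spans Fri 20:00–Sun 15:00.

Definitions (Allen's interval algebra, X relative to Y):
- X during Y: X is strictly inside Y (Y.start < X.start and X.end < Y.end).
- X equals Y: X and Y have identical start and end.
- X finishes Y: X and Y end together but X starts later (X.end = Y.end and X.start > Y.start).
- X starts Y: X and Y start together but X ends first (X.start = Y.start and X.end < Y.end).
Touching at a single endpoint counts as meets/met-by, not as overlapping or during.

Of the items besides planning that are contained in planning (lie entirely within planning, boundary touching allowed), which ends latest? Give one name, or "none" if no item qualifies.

snapshot

Target planning = [Sat 06:00, Sun 04:00].
audit [Fri 20:00, Sun 15:00] → contains → excluded.
compaction [Thu 18:00, Sun 19:00] → contains → excluded.
deploy [Sun 00:00, Sun 13:00] → overlapped-by → excluded.
ingest [Thu 15:00, Sat 21:00] → overlaps → excluded.
load_test [Wed 16:00, Sat 11:00] → overlaps → excluded.
snapshot [Sat 17:00, Sat 18:00] → during → candidate.
soundcheck [Sun 12:00, Sun 13:00] → after → excluded.
sync_call [Sun 09:00, Sun 19:00] → after → excluded.
triage [Fri 06:00, Fri 14:00] → before → excluded.
Among candidates, latest end is Sat 18:00 → snapshot.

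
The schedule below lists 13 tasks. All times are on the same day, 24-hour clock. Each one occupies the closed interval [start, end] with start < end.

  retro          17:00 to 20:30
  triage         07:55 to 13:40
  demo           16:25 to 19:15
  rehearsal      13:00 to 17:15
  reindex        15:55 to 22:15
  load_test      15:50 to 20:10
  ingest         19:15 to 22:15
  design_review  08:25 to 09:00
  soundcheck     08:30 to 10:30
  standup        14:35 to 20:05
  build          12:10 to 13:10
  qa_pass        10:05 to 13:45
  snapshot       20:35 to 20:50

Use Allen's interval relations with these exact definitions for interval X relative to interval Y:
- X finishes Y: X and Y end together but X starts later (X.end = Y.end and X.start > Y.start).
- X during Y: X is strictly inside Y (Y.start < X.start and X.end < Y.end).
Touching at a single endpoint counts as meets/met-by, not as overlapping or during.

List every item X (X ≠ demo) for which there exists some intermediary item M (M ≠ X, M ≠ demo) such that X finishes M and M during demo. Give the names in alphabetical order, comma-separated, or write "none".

none

Target demo = [16:25, 19:15].
Intermediaries M with M during demo: none.
Union: none.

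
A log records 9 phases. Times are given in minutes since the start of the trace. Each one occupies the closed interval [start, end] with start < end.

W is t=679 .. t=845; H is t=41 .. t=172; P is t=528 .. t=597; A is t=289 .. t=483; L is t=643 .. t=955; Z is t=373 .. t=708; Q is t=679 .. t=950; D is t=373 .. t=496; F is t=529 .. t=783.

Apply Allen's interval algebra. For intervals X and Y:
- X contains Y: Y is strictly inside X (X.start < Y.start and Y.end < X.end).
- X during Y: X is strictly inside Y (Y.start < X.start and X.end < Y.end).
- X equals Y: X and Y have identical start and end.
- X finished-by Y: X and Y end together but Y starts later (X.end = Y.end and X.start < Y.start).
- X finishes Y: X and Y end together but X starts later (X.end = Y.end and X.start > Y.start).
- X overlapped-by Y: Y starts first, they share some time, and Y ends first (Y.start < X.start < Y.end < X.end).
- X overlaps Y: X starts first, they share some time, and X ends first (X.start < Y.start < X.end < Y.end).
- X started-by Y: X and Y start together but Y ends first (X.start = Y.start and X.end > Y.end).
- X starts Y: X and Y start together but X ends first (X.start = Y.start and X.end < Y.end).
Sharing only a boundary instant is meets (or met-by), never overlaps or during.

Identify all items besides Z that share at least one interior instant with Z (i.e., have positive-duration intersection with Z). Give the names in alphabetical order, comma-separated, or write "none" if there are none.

A, D, F, L, P, Q, W

Target Z = [t=373, t=708].
A [t=289, t=483] → overlaps → yes.
D [t=373, t=496] → starts → yes.
F [t=529, t=783] → overlapped-by → yes.
H [t=41, t=172] → before → no.
L [t=643, t=955] → overlapped-by → yes.
P [t=528, t=597] → during → yes.
Q [t=679, t=950] → overlapped-by → yes.
W [t=679, t=845] → overlapped-by → yes.
Result: A, D, F, L, P, Q, W.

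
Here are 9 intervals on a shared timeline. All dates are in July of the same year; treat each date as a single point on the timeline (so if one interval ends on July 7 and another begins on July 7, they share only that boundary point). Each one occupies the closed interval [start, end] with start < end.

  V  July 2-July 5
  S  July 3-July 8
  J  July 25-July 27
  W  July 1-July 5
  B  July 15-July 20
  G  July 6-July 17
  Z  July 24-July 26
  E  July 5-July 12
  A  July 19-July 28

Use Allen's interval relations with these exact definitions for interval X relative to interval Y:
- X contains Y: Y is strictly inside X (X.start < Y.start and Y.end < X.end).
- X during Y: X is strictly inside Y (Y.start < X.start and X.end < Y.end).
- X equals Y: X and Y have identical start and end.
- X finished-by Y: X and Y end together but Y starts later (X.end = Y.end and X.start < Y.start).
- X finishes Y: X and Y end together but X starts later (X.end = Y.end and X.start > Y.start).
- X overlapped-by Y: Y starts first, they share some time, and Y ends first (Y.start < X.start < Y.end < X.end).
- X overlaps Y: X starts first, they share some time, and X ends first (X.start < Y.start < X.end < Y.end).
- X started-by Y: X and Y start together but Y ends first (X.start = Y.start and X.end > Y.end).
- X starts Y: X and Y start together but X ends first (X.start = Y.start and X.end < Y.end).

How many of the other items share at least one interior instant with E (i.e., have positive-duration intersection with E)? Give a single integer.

2

Target E = [July 5, July 12].
A [July 19, July 28] → after → no.
B [July 15, July 20] → after → no.
G [July 6, July 17] → overlapped-by → counts.
J [July 25, July 27] → after → no.
S [July 3, July 8] → overlaps → counts.
V [July 2, July 5] → meets → no.
W [July 1, July 5] → meets → no.
Z [July 24, July 26] → after → no.
Total: 2.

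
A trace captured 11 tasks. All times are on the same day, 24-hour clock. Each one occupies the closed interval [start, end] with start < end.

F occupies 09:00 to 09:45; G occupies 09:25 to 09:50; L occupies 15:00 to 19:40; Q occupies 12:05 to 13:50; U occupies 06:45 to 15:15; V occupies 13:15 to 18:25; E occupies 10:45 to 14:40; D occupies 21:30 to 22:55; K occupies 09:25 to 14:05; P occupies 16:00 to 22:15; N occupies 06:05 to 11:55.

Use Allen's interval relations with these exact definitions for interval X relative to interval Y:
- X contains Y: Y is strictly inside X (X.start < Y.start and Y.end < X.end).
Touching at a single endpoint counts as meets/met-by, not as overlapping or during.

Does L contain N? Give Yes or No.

L = [15:00, 19:40], N = [06:05, 11:55].
Actual relation of L to N: after.
Asked whether 'contains' holds → No.

No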